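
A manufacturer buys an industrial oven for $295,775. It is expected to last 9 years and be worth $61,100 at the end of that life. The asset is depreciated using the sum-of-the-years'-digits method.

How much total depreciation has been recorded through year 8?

Depreciable base = $295,775 − $61,100 = $234,675.
Sum of the years' digits = 9+8+7+6+5+4+3+2+1 = 45.
Year 1: $234,675 × 9/45 = $46,935. Book value $248,840.
Year 2: $234,675 × 8/45 = $41,720. Book value $207,120.
Year 3: $234,675 × 7/45 = $36,505. Book value $170,615.
Year 4: $234,675 × 6/45 = $31,290. Book value $139,325.
Year 5: $234,675 × 5/45 = $26,075. Book value $113,250.
Year 6: $234,675 × 4/45 = $20,860. Book value $92,390.
Year 7: $234,675 × 3/45 = $15,645. Book value $76,745.
Year 8: $234,675 × 2/45 = $10,430. Book value $66,315.
Accumulated through year 8 = $295,775 − $66,315 = $229,460.

$229,460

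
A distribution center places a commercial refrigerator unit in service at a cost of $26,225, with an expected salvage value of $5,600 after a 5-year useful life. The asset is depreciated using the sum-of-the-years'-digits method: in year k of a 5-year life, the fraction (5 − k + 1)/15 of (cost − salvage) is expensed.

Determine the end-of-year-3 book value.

Depreciable base = $26,225 − $5,600 = $20,625.
Sum of the years' digits = 5+4+3+2+1 = 15.
Year 1: $20,625 × 5/15 = $6,875. Book value $19,350.
Year 2: $20,625 × 4/15 = $5,500. Book value $13,850.
Year 3: $20,625 × 3/15 = $4,125. Book value $9,725.

$9,725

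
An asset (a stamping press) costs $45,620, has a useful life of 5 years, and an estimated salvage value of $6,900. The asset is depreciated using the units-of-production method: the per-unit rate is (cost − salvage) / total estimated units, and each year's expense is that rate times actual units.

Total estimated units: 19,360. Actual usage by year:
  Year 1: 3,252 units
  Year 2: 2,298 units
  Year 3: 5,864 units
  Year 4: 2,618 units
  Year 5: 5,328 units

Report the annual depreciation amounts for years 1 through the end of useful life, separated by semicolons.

$6,504; $4,596; $11,728; $5,236; $10,656

Depreciable base = $45,620 − $6,900 = $38,720.
Rate = $38,720 / 19,360 units = $2 per unit.
Year 1: 3,252 × $2 = $6,504. Book value $39,116.
Year 2: 2,298 × $2 = $4,596. Book value $34,520.
Year 3: 5,864 × $2 = $11,728. Book value $22,792.
Year 4: 2,618 × $2 = $5,236. Book value $17,556.
Year 5: 5,328 × $2 = $10,656. Book value $6,900.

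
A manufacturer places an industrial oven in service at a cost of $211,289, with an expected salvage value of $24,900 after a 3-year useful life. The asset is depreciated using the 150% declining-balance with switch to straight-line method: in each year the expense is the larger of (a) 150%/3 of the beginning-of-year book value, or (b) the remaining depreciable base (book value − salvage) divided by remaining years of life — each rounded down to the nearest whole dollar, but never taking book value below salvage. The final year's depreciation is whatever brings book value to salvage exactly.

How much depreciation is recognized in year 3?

$27,923

Depreciable base = $211,289 − $24,900 = $186,389.
Year 1: DB = ⌊$211,289 × 150%/3⌋ = $105,644; SL = ⌊$186,389/3⌋ = $62,129 → take DB $105,644. Book value $105,645.
Year 2: DB = ⌊$105,645 × 150%/3⌋ = $52,822; SL = ⌊$80,745/2⌋ = $40,372 → take DB $52,822. Book value $52,823.
Year 3 (final): $52,823 − $24,900 = $27,923. Book value $24,900.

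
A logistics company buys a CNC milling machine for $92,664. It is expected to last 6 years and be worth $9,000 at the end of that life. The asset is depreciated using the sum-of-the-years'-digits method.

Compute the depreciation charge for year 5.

Depreciable base = $92,664 − $9,000 = $83,664.
Sum of the years' digits = 6+5+4+3+2+1 = 21.
Year 1: $83,664 × 6/21 = $23,904. Book value $68,760.
Year 2: $83,664 × 5/21 = $19,920. Book value $48,840.
Year 3: $83,664 × 4/21 = $15,936. Book value $32,904.
Year 4: $83,664 × 3/21 = $11,952. Book value $20,952.
Year 5: $83,664 × 2/21 = $7,968. Book value $12,984.

$7,968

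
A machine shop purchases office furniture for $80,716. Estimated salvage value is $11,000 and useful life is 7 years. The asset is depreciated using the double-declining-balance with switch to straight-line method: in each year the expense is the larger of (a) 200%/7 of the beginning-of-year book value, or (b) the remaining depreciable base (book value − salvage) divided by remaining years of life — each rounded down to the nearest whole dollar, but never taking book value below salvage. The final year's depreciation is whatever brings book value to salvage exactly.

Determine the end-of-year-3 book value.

$29,417

Depreciable base = $80,716 − $11,000 = $69,716.
Year 1: DB = ⌊$80,716 × 200%/7⌋ = $23,061; SL = ⌊$69,716/7⌋ = $9,959 → take DB $23,061. Book value $57,655.
Year 2: DB = ⌊$57,655 × 200%/7⌋ = $16,472; SL = ⌊$46,655/6⌋ = $7,775 → take DB $16,472. Book value $41,183.
Year 3: DB = ⌊$41,183 × 200%/7⌋ = $11,766; SL = ⌊$30,183/5⌋ = $6,036 → take DB $11,766. Book value $29,417.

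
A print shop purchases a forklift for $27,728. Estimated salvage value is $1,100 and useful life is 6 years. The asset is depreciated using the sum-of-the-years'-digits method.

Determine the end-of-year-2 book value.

$13,780

Depreciable base = $27,728 − $1,100 = $26,628.
Sum of the years' digits = 6+5+4+3+2+1 = 21.
Year 1: $26,628 × 6/21 = $7,608. Book value $20,120.
Year 2: $26,628 × 5/21 = $6,340. Book value $13,780.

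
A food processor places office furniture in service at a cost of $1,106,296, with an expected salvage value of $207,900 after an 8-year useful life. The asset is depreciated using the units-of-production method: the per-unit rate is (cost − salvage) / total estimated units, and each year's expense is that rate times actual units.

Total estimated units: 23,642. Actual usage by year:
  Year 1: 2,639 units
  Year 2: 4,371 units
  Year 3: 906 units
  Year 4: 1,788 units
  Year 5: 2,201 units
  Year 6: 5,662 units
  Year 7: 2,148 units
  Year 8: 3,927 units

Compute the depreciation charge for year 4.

$67,944

Depreciable base = $1,106,296 − $207,900 = $898,396.
Rate = $898,396 / 23,642 units = $38 per unit.
Year 1: 2,639 × $38 = $100,282. Book value $1,006,014.
Year 2: 4,371 × $38 = $166,098. Book value $839,916.
Year 3: 906 × $38 = $34,428. Book value $805,488.
Year 4: 1,788 × $38 = $67,944. Book value $737,544.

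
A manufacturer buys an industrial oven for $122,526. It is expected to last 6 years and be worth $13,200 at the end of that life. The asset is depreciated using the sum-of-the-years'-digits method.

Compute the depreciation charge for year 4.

Depreciable base = $122,526 − $13,200 = $109,326.
Sum of the years' digits = 6+5+4+3+2+1 = 21.
Year 1: $109,326 × 6/21 = $31,236. Book value $91,290.
Year 2: $109,326 × 5/21 = $26,030. Book value $65,260.
Year 3: $109,326 × 4/21 = $20,824. Book value $44,436.
Year 4: $109,326 × 3/21 = $15,618. Book value $28,818.

$15,618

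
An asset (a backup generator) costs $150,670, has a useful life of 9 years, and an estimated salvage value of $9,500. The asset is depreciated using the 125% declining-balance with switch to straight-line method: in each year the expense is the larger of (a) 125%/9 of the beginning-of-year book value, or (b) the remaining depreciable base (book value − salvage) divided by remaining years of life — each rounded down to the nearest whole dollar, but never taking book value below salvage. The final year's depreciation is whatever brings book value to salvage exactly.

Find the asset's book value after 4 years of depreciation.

$81,756

Depreciable base = $150,670 − $9,500 = $141,170.
Year 1: DB = ⌊$150,670 × 125%/9⌋ = $20,926; SL = ⌊$141,170/9⌋ = $15,685 → take DB $20,926. Book value $129,744.
Year 2: DB = ⌊$129,744 × 125%/9⌋ = $18,020; SL = ⌊$120,244/8⌋ = $15,030 → take DB $18,020. Book value $111,724.
Year 3: DB = ⌊$111,724 × 125%/9⌋ = $15,517; SL = ⌊$102,224/7⌋ = $14,603 → take DB $15,517. Book value $96,207.
Year 4: DB = ⌊$96,207 × 125%/9⌋ = $13,362; SL = ⌊$86,707/6⌋ = $14,451 → take SL $14,451. Book value $81,756.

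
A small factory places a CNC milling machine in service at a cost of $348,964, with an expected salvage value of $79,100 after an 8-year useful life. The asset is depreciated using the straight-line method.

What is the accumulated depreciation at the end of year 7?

$236,131

Depreciable base = $348,964 − $79,100 = $269,864.
Annual expense = $269,864 / 8 = $33,733.
End of year 1: book value $315,231.
End of year 2: book value $281,498.
End of year 3: book value $247,765.
End of year 4: book value $214,032.
End of year 5: book value $180,299.
End of year 6: book value $146,566.
End of year 7: book value $112,833.
Accumulated through year 7 = $348,964 − $112,833 = $236,131.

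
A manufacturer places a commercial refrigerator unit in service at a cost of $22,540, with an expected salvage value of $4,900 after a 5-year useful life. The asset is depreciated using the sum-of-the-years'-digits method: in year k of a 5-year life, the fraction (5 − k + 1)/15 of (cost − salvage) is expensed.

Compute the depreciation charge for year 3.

$3,528

Depreciable base = $22,540 − $4,900 = $17,640.
Sum of the years' digits = 5+4+3+2+1 = 15.
Year 1: $17,640 × 5/15 = $5,880. Book value $16,660.
Year 2: $17,640 × 4/15 = $4,704. Book value $11,956.
Year 3: $17,640 × 3/15 = $3,528. Book value $8,428.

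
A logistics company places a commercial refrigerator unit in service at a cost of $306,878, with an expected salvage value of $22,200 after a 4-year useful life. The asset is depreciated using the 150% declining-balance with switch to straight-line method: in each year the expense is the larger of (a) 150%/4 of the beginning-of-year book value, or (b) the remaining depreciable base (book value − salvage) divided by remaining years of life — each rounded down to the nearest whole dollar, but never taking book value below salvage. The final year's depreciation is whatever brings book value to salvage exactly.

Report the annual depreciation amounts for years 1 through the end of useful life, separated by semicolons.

Depreciable base = $306,878 − $22,200 = $284,678.
Year 1: DB = ⌊$306,878 × 150%/4⌋ = $115,079; SL = ⌊$284,678/4⌋ = $71,169 → take DB $115,079. Book value $191,799.
Year 2: DB = ⌊$191,799 × 150%/4⌋ = $71,924; SL = ⌊$169,599/3⌋ = $56,533 → take DB $71,924. Book value $119,875.
Year 3: DB = ⌊$119,875 × 150%/4⌋ = $44,953; SL = ⌊$97,675/2⌋ = $48,837 → take SL $48,837. Book value $71,038.
Year 4 (final): $71,038 − $22,200 = $48,838. Book value $22,200.

$115,079; $71,924; $48,837; $48,838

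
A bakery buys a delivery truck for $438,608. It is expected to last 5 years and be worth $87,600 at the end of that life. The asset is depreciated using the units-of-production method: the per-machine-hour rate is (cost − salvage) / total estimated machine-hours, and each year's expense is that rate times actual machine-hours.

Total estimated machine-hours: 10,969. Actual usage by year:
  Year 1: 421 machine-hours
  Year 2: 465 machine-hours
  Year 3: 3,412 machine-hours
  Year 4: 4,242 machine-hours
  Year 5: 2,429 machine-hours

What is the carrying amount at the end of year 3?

$301,072

Depreciable base = $438,608 − $87,600 = $351,008.
Rate = $351,008 / 10,969 machine-hours = $32 per machine-hour.
Year 1: 421 × $32 = $13,472. Book value $425,136.
Year 2: 465 × $32 = $14,880. Book value $410,256.
Year 3: 3,412 × $32 = $109,184. Book value $301,072.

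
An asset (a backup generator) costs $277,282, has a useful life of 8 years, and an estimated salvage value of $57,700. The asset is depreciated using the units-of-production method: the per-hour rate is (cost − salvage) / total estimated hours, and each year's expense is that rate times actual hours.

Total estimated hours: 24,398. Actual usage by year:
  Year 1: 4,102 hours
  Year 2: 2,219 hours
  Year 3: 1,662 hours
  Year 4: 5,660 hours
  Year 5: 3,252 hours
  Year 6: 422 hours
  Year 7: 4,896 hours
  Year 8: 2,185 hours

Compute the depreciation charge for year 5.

$29,268

Depreciable base = $277,282 − $57,700 = $219,582.
Rate = $219,582 / 24,398 hours = $9 per hour.
Year 1: 4,102 × $9 = $36,918. Book value $240,364.
Year 2: 2,219 × $9 = $19,971. Book value $220,393.
Year 3: 1,662 × $9 = $14,958. Book value $205,435.
Year 4: 5,660 × $9 = $50,940. Book value $154,495.
Year 5: 3,252 × $9 = $29,268. Book value $125,227.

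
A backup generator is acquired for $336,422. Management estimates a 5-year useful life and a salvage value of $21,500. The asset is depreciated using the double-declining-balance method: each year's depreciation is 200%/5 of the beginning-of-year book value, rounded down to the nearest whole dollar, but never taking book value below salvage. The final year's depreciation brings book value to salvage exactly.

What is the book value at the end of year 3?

Depreciable base = $336,422 − $21,500 = $314,922.
Year 1: ⌊$336,422 × 200%/5⌋ = $134,568. Book value $201,854.
Year 2: ⌊$201,854 × 200%/5⌋ = $80,741. Book value $121,113.
Year 3: ⌊$121,113 × 200%/5⌋ = $48,445. Book value $72,668.

$72,668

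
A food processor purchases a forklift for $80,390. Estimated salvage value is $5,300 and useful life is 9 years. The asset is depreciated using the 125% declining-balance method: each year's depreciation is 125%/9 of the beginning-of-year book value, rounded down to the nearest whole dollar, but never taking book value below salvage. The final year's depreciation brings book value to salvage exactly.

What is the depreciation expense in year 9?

Depreciable base = $80,390 − $5,300 = $75,090.
Year 1: ⌊$80,390 × 125%/9⌋ = $11,165. Book value $69,225.
Year 2: ⌊$69,225 × 125%/9⌋ = $9,614. Book value $59,611.
Year 3: ⌊$59,611 × 125%/9⌋ = $8,279. Book value $51,332.
Year 4: ⌊$51,332 × 125%/9⌋ = $7,129. Book value $44,203.
Year 5: ⌊$44,203 × 125%/9⌋ = $6,139. Book value $38,064.
Year 6: ⌊$38,064 × 125%/9⌋ = $5,286. Book value $32,778.
Year 7: ⌊$32,778 × 125%/9⌋ = $4,552. Book value $28,226.
Year 8: ⌊$28,226 × 125%/9⌋ = $3,920. Book value $24,306.
Year 9 (final): $24,306 − $5,300 = $19,006. Book value $5,300.

$19,006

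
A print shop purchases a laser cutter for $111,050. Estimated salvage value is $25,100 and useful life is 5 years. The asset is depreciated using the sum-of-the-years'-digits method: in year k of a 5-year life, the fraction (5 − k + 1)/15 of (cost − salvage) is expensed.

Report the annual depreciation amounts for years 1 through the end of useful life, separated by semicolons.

Depreciable base = $111,050 − $25,100 = $85,950.
Sum of the years' digits = 5+4+3+2+1 = 15.
Year 1: $85,950 × 5/15 = $28,650. Book value $82,400.
Year 2: $85,950 × 4/15 = $22,920. Book value $59,480.
Year 3: $85,950 × 3/15 = $17,190. Book value $42,290.
Year 4: $85,950 × 2/15 = $11,460. Book value $30,830.
Year 5: $85,950 × 1/15 = $5,730. Book value $25,100.

$28,650; $22,920; $17,190; $11,460; $5,730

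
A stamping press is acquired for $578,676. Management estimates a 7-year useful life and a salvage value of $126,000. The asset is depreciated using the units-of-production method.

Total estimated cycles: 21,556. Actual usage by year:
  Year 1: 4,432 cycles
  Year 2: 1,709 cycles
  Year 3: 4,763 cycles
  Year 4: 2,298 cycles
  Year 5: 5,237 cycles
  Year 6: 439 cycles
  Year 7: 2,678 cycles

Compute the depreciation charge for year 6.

$9,219

Depreciable base = $578,676 − $126,000 = $452,676.
Rate = $452,676 / 21,556 cycles = $21 per cycle.
Year 1: 4,432 × $21 = $93,072. Book value $485,604.
Year 2: 1,709 × $21 = $35,889. Book value $449,715.
Year 3: 4,763 × $21 = $100,023. Book value $349,692.
Year 4: 2,298 × $21 = $48,258. Book value $301,434.
Year 5: 5,237 × $21 = $109,977. Book value $191,457.
Year 6: 439 × $21 = $9,219. Book value $182,238.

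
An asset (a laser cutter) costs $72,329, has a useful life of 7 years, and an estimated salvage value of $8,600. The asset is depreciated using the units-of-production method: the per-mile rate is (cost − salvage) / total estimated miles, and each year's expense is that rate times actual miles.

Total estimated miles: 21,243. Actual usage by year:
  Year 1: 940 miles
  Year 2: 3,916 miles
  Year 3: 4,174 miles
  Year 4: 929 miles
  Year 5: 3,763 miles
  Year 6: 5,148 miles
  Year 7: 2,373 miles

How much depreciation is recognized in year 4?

$2,787

Depreciable base = $72,329 − $8,600 = $63,729.
Rate = $63,729 / 21,243 miles = $3 per mile.
Year 1: 940 × $3 = $2,820. Book value $69,509.
Year 2: 3,916 × $3 = $11,748. Book value $57,761.
Year 3: 4,174 × $3 = $12,522. Book value $45,239.
Year 4: 929 × $3 = $2,787. Book value $42,452.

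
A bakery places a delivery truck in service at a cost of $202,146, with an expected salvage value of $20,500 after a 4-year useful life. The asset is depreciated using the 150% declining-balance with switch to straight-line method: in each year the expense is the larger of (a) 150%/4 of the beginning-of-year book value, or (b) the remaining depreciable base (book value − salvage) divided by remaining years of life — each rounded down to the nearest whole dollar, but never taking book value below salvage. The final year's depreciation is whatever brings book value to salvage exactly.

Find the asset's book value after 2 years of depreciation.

$78,964

Depreciable base = $202,146 − $20,500 = $181,646.
Year 1: DB = ⌊$202,146 × 150%/4⌋ = $75,804; SL = ⌊$181,646/4⌋ = $45,411 → take DB $75,804. Book value $126,342.
Year 2: DB = ⌊$126,342 × 150%/4⌋ = $47,378; SL = ⌊$105,842/3⌋ = $35,280 → take DB $47,378. Book value $78,964.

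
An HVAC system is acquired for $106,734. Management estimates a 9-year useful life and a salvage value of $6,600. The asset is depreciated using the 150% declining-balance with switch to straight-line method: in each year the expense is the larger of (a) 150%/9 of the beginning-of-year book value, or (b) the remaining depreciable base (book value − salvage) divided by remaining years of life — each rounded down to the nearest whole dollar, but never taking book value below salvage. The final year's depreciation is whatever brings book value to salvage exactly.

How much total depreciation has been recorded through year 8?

$91,159

Depreciable base = $106,734 − $6,600 = $100,134.
Year 1: DB = ⌊$106,734 × 150%/9⌋ = $17,789; SL = ⌊$100,134/9⌋ = $11,126 → take DB $17,789. Book value $88,945.
Year 2: DB = ⌊$88,945 × 150%/9⌋ = $14,824; SL = ⌊$82,345/8⌋ = $10,293 → take DB $14,824. Book value $74,121.
Year 3: DB = ⌊$74,121 × 150%/9⌋ = $12,353; SL = ⌊$67,521/7⌋ = $9,645 → take DB $12,353. Book value $61,768.
Year 4: DB = ⌊$61,768 × 150%/9⌋ = $10,294; SL = ⌊$55,168/6⌋ = $9,194 → take DB $10,294. Book value $51,474.
Year 5: DB = ⌊$51,474 × 150%/9⌋ = $8,579; SL = ⌊$44,874/5⌋ = $8,974 → take SL $8,974. Book value $42,500.
Year 6: DB = ⌊$42,500 × 150%/9⌋ = $7,083; SL = ⌊$35,900/4⌋ = $8,975 → take SL $8,975. Book value $33,525.
Year 7: DB = ⌊$33,525 × 150%/9⌋ = $5,587; SL = ⌊$26,925/3⌋ = $8,975 → take SL $8,975. Book value $24,550.
Year 8: DB = ⌊$24,550 × 150%/9⌋ = $4,091; SL = ⌊$17,950/2⌋ = $8,975 → take SL $8,975. Book value $15,575.
Accumulated through year 8 = $106,734 − $15,575 = $91,159.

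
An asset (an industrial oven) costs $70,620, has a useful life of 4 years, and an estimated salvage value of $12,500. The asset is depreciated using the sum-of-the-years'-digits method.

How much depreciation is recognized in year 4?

$5,812

Depreciable base = $70,620 − $12,500 = $58,120.
Sum of the years' digits = 4+3+2+1 = 10.
Year 1: $58,120 × 4/10 = $23,248. Book value $47,372.
Year 2: $58,120 × 3/10 = $17,436. Book value $29,936.
Year 3: $58,120 × 2/10 = $11,624. Book value $18,312.
Year 4: $58,120 × 1/10 = $5,812. Book value $12,500.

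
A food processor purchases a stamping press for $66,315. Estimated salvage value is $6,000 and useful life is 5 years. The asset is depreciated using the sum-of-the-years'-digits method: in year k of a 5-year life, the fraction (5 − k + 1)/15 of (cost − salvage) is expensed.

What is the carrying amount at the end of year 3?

$18,063

Depreciable base = $66,315 − $6,000 = $60,315.
Sum of the years' digits = 5+4+3+2+1 = 15.
Year 1: $60,315 × 5/15 = $20,105. Book value $46,210.
Year 2: $60,315 × 4/15 = $16,084. Book value $30,126.
Year 3: $60,315 × 3/15 = $12,063. Book value $18,063.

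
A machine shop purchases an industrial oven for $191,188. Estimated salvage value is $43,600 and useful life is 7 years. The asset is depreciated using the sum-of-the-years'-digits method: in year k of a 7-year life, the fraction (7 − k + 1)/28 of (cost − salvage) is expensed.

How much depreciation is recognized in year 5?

Depreciable base = $191,188 − $43,600 = $147,588.
Sum of the years' digits = 7+6+5+4+3+2+1 = 28.
Year 1: $147,588 × 7/28 = $36,897. Book value $154,291.
Year 2: $147,588 × 6/28 = $31,626. Book value $122,665.
Year 3: $147,588 × 5/28 = $26,355. Book value $96,310.
Year 4: $147,588 × 4/28 = $21,084. Book value $75,226.
Year 5: $147,588 × 3/28 = $15,813. Book value $59,413.

$15,813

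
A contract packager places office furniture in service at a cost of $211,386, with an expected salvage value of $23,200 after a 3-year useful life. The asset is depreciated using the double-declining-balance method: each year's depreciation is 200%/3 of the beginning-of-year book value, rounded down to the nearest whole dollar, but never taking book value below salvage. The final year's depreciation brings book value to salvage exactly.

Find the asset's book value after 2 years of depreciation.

$23,488

Depreciable base = $211,386 − $23,200 = $188,186.
Year 1: ⌊$211,386 × 200%/3⌋ = $140,924. Book value $70,462.
Year 2: ⌊$70,462 × 200%/3⌋ = $46,974. Book value $23,488.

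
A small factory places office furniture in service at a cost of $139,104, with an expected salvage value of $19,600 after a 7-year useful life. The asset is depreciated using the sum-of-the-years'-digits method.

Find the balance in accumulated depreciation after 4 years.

$93,896

Depreciable base = $139,104 − $19,600 = $119,504.
Sum of the years' digits = 7+6+5+4+3+2+1 = 28.
Year 1: $119,504 × 7/28 = $29,876. Book value $109,228.
Year 2: $119,504 × 6/28 = $25,608. Book value $83,620.
Year 3: $119,504 × 5/28 = $21,340. Book value $62,280.
Year 4: $119,504 × 4/28 = $17,072. Book value $45,208.
Accumulated through year 4 = $139,104 − $45,208 = $93,896.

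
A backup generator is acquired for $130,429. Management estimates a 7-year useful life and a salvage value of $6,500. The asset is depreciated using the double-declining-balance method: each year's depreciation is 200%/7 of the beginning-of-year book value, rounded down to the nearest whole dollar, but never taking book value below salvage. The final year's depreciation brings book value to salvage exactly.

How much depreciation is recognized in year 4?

$13,580

Depreciable base = $130,429 − $6,500 = $123,929.
Year 1: ⌊$130,429 × 200%/7⌋ = $37,265. Book value $93,164.
Year 2: ⌊$93,164 × 200%/7⌋ = $26,618. Book value $66,546.
Year 3: ⌊$66,546 × 200%/7⌋ = $19,013. Book value $47,533.
Year 4: ⌊$47,533 × 200%/7⌋ = $13,580. Book value $33,953.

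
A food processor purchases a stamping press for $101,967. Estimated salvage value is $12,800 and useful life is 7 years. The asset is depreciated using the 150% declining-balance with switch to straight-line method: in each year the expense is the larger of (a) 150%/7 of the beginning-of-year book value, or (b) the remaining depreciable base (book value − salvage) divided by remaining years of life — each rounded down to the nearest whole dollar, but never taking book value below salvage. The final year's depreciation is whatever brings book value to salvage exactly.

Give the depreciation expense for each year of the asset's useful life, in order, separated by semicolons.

$21,850; $17,167; $13,489; $10,598; $8,687; $8,688; $8,688

Depreciable base = $101,967 − $12,800 = $89,167.
Year 1: DB = ⌊$101,967 × 150%/7⌋ = $21,850; SL = ⌊$89,167/7⌋ = $12,738 → take DB $21,850. Book value $80,117.
Year 2: DB = ⌊$80,117 × 150%/7⌋ = $17,167; SL = ⌊$67,317/6⌋ = $11,219 → take DB $17,167. Book value $62,950.
Year 3: DB = ⌊$62,950 × 150%/7⌋ = $13,489; SL = ⌊$50,150/5⌋ = $10,030 → take DB $13,489. Book value $49,461.
Year 4: DB = ⌊$49,461 × 150%/7⌋ = $10,598; SL = ⌊$36,661/4⌋ = $9,165 → take DB $10,598. Book value $38,863.
Year 5: DB = ⌊$38,863 × 150%/7⌋ = $8,327; SL = ⌊$26,063/3⌋ = $8,687 → take SL $8,687. Book value $30,176.
Year 6: DB = ⌊$30,176 × 150%/7⌋ = $6,466; SL = ⌊$17,376/2⌋ = $8,688 → take SL $8,688. Book value $21,488.
Year 7 (final): $21,488 − $12,800 = $8,688. Book value $12,800.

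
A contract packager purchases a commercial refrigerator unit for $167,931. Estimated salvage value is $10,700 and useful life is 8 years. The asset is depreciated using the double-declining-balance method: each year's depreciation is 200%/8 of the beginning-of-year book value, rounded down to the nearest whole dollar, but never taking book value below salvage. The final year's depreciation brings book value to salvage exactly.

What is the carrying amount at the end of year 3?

Depreciable base = $167,931 − $10,700 = $157,231.
Year 1: ⌊$167,931 × 200%/8⌋ = $41,982. Book value $125,949.
Year 2: ⌊$125,949 × 200%/8⌋ = $31,487. Book value $94,462.
Year 3: ⌊$94,462 × 200%/8⌋ = $23,615. Book value $70,847.

$70,847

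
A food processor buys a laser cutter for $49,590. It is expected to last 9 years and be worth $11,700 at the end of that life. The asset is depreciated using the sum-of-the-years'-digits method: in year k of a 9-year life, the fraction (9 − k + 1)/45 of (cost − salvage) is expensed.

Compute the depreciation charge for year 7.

Depreciable base = $49,590 − $11,700 = $37,890.
Sum of the years' digits = 9+8+7+6+5+4+3+2+1 = 45.
Year 1: $37,890 × 9/45 = $7,578. Book value $42,012.
Year 2: $37,890 × 8/45 = $6,736. Book value $35,276.
Year 3: $37,890 × 7/45 = $5,894. Book value $29,382.
Year 4: $37,890 × 6/45 = $5,052. Book value $24,330.
Year 5: $37,890 × 5/45 = $4,210. Book value $20,120.
Year 6: $37,890 × 4/45 = $3,368. Book value $16,752.
Year 7: $37,890 × 3/45 = $2,526. Book value $14,226.

$2,526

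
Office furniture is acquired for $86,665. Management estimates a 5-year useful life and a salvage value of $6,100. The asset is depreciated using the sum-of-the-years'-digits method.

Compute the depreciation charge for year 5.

$5,371

Depreciable base = $86,665 − $6,100 = $80,565.
Sum of the years' digits = 5+4+3+2+1 = 15.
Year 1: $80,565 × 5/15 = $26,855. Book value $59,810.
Year 2: $80,565 × 4/15 = $21,484. Book value $38,326.
Year 3: $80,565 × 3/15 = $16,113. Book value $22,213.
Year 4: $80,565 × 2/15 = $10,742. Book value $11,471.
Year 5: $80,565 × 1/15 = $5,371. Book value $6,100.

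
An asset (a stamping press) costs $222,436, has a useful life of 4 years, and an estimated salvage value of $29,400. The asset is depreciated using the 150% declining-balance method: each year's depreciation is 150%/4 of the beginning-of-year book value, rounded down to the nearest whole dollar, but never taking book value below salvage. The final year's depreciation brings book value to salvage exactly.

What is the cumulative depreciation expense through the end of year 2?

Depreciable base = $222,436 − $29,400 = $193,036.
Year 1: ⌊$222,436 × 150%/4⌋ = $83,413. Book value $139,023.
Year 2: ⌊$139,023 × 150%/4⌋ = $52,133. Book value $86,890.
Accumulated through year 2 = $222,436 − $86,890 = $135,546.

$135,546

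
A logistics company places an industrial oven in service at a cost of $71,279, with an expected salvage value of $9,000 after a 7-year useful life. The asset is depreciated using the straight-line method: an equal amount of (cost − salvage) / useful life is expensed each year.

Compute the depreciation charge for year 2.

Depreciable base = $71,279 − $9,000 = $62,279.
Annual expense = $62,279 / 7 = $8,897.

$8,897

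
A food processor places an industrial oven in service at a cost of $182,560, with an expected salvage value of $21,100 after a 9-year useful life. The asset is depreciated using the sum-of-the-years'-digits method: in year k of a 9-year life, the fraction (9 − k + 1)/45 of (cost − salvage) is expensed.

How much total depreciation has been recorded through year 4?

$107,640

Depreciable base = $182,560 − $21,100 = $161,460.
Sum of the years' digits = 9+8+7+6+5+4+3+2+1 = 45.
Year 1: $161,460 × 9/45 = $32,292. Book value $150,268.
Year 2: $161,460 × 8/45 = $28,704. Book value $121,564.
Year 3: $161,460 × 7/45 = $25,116. Book value $96,448.
Year 4: $161,460 × 6/45 = $21,528. Book value $74,920.
Accumulated through year 4 = $182,560 − $74,920 = $107,640.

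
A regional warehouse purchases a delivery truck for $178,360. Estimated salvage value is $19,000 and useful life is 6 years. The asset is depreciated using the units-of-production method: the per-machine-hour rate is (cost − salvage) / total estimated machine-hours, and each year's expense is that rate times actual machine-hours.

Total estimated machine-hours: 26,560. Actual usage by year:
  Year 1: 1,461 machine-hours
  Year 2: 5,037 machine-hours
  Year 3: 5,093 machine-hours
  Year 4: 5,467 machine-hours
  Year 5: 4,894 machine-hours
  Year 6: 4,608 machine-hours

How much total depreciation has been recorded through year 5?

$131,712

Depreciable base = $178,360 − $19,000 = $159,360.
Rate = $159,360 / 26,560 machine-hours = $6 per machine-hour.
Year 1: 1,461 × $6 = $8,766. Book value $169,594.
Year 2: 5,037 × $6 = $30,222. Book value $139,372.
Year 3: 5,093 × $6 = $30,558. Book value $108,814.
Year 4: 5,467 × $6 = $32,802. Book value $76,012.
Year 5: 4,894 × $6 = $29,364. Book value $46,648.
Accumulated through year 5 = $178,360 − $46,648 = $131,712.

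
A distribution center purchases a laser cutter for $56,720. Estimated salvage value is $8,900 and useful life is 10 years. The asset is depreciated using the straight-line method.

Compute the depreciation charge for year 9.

$4,782

Depreciable base = $56,720 − $8,900 = $47,820.
Annual expense = $47,820 / 10 = $4,782.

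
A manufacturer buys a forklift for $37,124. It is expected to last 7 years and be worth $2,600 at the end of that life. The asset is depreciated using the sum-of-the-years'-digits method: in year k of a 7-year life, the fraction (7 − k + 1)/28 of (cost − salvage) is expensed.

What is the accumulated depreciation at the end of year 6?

Depreciable base = $37,124 − $2,600 = $34,524.
Sum of the years' digits = 7+6+5+4+3+2+1 = 28.
Year 1: $34,524 × 7/28 = $8,631. Book value $28,493.
Year 2: $34,524 × 6/28 = $7,398. Book value $21,095.
Year 3: $34,524 × 5/28 = $6,165. Book value $14,930.
Year 4: $34,524 × 4/28 = $4,932. Book value $9,998.
Year 5: $34,524 × 3/28 = $3,699. Book value $6,299.
Year 6: $34,524 × 2/28 = $2,466. Book value $3,833.
Accumulated through year 6 = $37,124 − $3,833 = $33,291.

$33,291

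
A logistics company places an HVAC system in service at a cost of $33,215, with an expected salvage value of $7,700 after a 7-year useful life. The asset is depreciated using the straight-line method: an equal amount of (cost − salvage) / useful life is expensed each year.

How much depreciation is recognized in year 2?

Depreciable base = $33,215 − $7,700 = $25,515.
Annual expense = $25,515 / 7 = $3,645.

$3,645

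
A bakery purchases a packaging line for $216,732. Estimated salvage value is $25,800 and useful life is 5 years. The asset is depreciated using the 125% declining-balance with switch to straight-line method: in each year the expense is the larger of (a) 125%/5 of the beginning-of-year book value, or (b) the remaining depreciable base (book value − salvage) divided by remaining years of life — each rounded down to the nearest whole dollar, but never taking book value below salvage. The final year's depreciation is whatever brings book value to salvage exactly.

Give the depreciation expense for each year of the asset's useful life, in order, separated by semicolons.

$54,183; $40,637; $32,037; $32,037; $32,038

Depreciable base = $216,732 − $25,800 = $190,932.
Year 1: DB = ⌊$216,732 × 125%/5⌋ = $54,183; SL = ⌊$190,932/5⌋ = $38,186 → take DB $54,183. Book value $162,549.
Year 2: DB = ⌊$162,549 × 125%/5⌋ = $40,637; SL = ⌊$136,749/4⌋ = $34,187 → take DB $40,637. Book value $121,912.
Year 3: DB = ⌊$121,912 × 125%/5⌋ = $30,478; SL = ⌊$96,112/3⌋ = $32,037 → take SL $32,037. Book value $89,875.
Year 4: DB = ⌊$89,875 × 125%/5⌋ = $22,468; SL = ⌊$64,075/2⌋ = $32,037 → take SL $32,037. Book value $57,838.
Year 5 (final): $57,838 − $25,800 = $32,038. Book value $25,800.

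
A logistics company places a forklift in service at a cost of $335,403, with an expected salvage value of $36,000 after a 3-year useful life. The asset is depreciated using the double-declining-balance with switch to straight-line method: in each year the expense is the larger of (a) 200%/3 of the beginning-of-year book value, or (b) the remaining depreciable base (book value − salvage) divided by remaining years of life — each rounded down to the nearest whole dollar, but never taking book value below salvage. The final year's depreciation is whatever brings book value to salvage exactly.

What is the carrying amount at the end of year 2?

$37,267

Depreciable base = $335,403 − $36,000 = $299,403.
Year 1: DB = ⌊$335,403 × 200%/3⌋ = $223,602; SL = ⌊$299,403/3⌋ = $99,801 → take DB $223,602. Book value $111,801.
Year 2: DB = ⌊$111,801 × 200%/3⌋ = $74,534; SL = ⌊$75,801/2⌋ = $37,900 → take DB $74,534. Book value $37,267.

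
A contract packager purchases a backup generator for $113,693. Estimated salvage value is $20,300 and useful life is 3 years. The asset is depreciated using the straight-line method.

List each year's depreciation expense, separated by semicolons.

$31,131; $31,131; $31,131

Depreciable base = $113,693 − $20,300 = $93,393.
Annual expense = $93,393 / 3 = $31,131.
End of year 1: book value $82,562.
End of year 2: book value $51,431.
End of year 3: book value $20,300.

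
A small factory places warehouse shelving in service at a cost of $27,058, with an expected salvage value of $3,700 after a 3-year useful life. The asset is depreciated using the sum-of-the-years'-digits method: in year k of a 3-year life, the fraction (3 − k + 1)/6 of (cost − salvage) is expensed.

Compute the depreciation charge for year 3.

Depreciable base = $27,058 − $3,700 = $23,358.
Sum of the years' digits = 3+2+1 = 6.
Year 1: $23,358 × 3/6 = $11,679. Book value $15,379.
Year 2: $23,358 × 2/6 = $7,786. Book value $7,593.
Year 3: $23,358 × 1/6 = $3,893. Book value $3,700.

$3,893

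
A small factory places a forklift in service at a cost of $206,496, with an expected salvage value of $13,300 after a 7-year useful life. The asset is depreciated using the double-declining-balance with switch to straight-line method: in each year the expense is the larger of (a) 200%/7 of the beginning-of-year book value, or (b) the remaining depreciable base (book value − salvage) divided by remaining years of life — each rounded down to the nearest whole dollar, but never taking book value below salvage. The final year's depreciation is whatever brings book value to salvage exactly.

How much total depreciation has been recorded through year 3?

Depreciable base = $206,496 − $13,300 = $193,196.
Year 1: DB = ⌊$206,496 × 200%/7⌋ = $58,998; SL = ⌊$193,196/7⌋ = $27,599 → take DB $58,998. Book value $147,498.
Year 2: DB = ⌊$147,498 × 200%/7⌋ = $42,142; SL = ⌊$134,198/6⌋ = $22,366 → take DB $42,142. Book value $105,356.
Year 3: DB = ⌊$105,356 × 200%/7⌋ = $30,101; SL = ⌊$92,056/5⌋ = $18,411 → take DB $30,101. Book value $75,255.
Accumulated through year 3 = $206,496 − $75,255 = $131,241.

$131,241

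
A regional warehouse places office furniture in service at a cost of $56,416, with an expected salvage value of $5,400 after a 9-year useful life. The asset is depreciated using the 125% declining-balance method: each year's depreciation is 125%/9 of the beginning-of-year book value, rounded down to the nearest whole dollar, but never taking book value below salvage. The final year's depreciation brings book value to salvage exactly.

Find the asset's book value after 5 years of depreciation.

$26,713

Depreciable base = $56,416 − $5,400 = $51,016.
Year 1: ⌊$56,416 × 125%/9⌋ = $7,835. Book value $48,581.
Year 2: ⌊$48,581 × 125%/9⌋ = $6,747. Book value $41,834.
Year 3: ⌊$41,834 × 125%/9⌋ = $5,810. Book value $36,024.
Year 4: ⌊$36,024 × 125%/9⌋ = $5,003. Book value $31,021.
Year 5: ⌊$31,021 × 125%/9⌋ = $4,308. Book value $26,713.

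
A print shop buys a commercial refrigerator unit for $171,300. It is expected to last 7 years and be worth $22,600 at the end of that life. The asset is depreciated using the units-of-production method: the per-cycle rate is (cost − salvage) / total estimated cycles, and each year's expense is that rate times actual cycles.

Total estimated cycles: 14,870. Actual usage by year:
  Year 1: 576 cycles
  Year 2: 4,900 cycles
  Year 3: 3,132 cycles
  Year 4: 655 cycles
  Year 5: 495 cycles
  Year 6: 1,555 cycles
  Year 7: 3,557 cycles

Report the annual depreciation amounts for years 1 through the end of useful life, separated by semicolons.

$5,760; $49,000; $31,320; $6,550; $4,950; $15,550; $35,570

Depreciable base = $171,300 − $22,600 = $148,700.
Rate = $148,700 / 14,870 cycles = $10 per cycle.
Year 1: 576 × $10 = $5,760. Book value $165,540.
Year 2: 4,900 × $10 = $49,000. Book value $116,540.
Year 3: 3,132 × $10 = $31,320. Book value $85,220.
Year 4: 655 × $10 = $6,550. Book value $78,670.
Year 5: 495 × $10 = $4,950. Book value $73,720.
Year 6: 1,555 × $10 = $15,550. Book value $58,170.
Year 7: 3,557 × $10 = $35,570. Book value $22,600.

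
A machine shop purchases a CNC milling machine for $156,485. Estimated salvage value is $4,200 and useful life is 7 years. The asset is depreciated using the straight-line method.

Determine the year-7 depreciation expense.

$21,755

Depreciable base = $156,485 − $4,200 = $152,285.
Annual expense = $152,285 / 7 = $21,755.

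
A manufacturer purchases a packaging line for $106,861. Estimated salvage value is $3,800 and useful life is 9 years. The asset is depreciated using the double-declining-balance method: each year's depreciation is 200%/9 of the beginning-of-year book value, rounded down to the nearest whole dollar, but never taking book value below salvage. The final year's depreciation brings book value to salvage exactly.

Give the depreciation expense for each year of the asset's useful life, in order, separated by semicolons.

Depreciable base = $106,861 − $3,800 = $103,061.
Year 1: ⌊$106,861 × 200%/9⌋ = $23,746. Book value $83,115.
Year 2: ⌊$83,115 × 200%/9⌋ = $18,470. Book value $64,645.
Year 3: ⌊$64,645 × 200%/9⌋ = $14,365. Book value $50,280.
Year 4: ⌊$50,280 × 200%/9⌋ = $11,173. Book value $39,107.
Year 5: ⌊$39,107 × 200%/9⌋ = $8,690. Book value $30,417.
Year 6: ⌊$30,417 × 200%/9⌋ = $6,759. Book value $23,658.
Year 7: ⌊$23,658 × 200%/9⌋ = $5,257. Book value $18,401.
Year 8: ⌊$18,401 × 200%/9⌋ = $4,089. Book value $14,312.
Year 9 (final): $14,312 − $3,800 = $10,512. Book value $3,800.

$23,746; $18,470; $14,365; $11,173; $8,690; $6,759; $5,257; $4,089; $10,512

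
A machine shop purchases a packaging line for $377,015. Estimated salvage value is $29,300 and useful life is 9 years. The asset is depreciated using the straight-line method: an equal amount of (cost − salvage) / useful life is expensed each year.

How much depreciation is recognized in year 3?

$38,635

Depreciable base = $377,015 − $29,300 = $347,715.
Annual expense = $347,715 / 9 = $38,635.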